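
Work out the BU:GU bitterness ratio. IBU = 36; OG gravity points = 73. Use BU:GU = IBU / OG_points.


BU:GU = 36 / 73

0.4932


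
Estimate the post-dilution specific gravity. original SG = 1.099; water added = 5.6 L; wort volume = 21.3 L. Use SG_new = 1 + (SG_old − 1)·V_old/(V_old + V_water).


pts = (1.099 − 1)·1000·21.3/(21.3 + 5.6) = 78.3903
SG_new = 1 + 78.3903/1000

1.0784


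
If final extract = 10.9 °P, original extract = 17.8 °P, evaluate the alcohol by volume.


SG = 259/(259 − P);  ABV = (OG − FG)·131.25
OG = 259/(259 − 17.8) = 1.0738
FG = 259/(259 − 10.9) = 1.0439
ABV = (1.0738 − 1.0439)·131.25

3.9196 % ABV


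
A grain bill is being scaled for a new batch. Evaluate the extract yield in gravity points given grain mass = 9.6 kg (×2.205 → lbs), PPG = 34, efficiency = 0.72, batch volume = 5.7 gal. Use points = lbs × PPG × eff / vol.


lbs = 9.6 × 2.205 = 21.1680
points = 21.1680 × 34 × 0.72 / 5.7

90.9110 points


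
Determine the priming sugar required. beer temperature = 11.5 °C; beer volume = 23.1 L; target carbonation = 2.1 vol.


residual = 14.695·(0.01821 + 0.09011·e^(−0.04·T));  sugar = (target − residual)·4.0·V
residual = 14.695·(0.01821 + 0.09011·e^(−0.04·11.5)) = 1.1035
sugar = (2.1 − 1.1035)·4.0·23.1

92.0747 g


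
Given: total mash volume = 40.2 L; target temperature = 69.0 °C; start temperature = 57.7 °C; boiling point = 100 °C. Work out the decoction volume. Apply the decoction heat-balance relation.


V_dec = V_total·(T_target − T_start)/(T_boil − T_start)
V_dec = 40.2·(69.0 − 57.7)/(100 − 57.7)

10.7390 L


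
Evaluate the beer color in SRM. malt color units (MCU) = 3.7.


SRM = 1.4922 · MCU^0.6859
SRM = 1.4922 · 3.7^0.6859

3.6606 SRM


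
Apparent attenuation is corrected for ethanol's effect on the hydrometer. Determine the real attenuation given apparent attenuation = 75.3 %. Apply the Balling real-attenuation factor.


RA = AA · 0.8192
RA = 75.3 · 0.8192

61.6858 %


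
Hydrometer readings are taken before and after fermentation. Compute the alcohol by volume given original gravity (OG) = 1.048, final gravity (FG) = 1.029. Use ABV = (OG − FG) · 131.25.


ABV = (1.048 − 1.029) · 131.25

2.4938 % ABV


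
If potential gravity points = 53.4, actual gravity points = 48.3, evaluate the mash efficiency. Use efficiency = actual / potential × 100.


efficiency = 48.3 / 53.4 × 100

90.4494 %


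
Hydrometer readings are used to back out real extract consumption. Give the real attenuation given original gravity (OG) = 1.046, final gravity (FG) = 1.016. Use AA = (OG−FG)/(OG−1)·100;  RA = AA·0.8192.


AA = (1.046 − 1.016)/(1.046 − 1)·100 = 65.2174
RA = 65.2174·0.8192

53.4261 %


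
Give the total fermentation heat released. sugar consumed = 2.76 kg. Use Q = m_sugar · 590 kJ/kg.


Q = 2.76 · 590

1628.4000 kJ


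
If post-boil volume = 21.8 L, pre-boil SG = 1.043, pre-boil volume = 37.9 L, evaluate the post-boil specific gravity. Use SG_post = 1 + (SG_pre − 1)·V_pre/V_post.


pts_pre = (1.043 − 1)·1000 = 43.0000
pts_post = 43.0000·37.9/21.8 = 74.7569
SG_post = 1 + 74.7569/1000

1.0748


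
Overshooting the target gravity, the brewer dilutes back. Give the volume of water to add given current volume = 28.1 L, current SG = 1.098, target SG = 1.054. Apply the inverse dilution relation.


V_water = V·((SG_curr − 1)/(SG_target − 1) − 1)
V_water = 28.1·((1.098 − 1)/(1.054 − 1) − 1)

22.8963 L


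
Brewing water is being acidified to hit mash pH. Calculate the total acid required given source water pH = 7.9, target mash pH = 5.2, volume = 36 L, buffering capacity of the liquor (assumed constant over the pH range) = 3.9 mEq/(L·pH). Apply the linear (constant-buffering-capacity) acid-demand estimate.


acid = buffering capacity · (pH_source − pH_target) · V
acid = 3.9 · (7.9 − 5.2) · 36

379.0800 mEq


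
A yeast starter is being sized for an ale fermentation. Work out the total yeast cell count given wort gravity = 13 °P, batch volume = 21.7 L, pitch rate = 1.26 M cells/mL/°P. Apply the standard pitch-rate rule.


cells (billions) = rate · V_L · °P
cells = 1.26 · 21.7 · 13

355.4460 billion cells


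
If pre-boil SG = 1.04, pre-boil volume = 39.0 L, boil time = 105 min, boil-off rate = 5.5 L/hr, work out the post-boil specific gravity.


V_post = V_pre − rate·(t/60);  SG_post = 1 + (SG_pre−1)·V_pre/V_post
V_post = 39.0 − 5.5·(105/60) = 29.3750
SG_post = 1 + (1.04 − 1)·39.0/29.3750

1.0531


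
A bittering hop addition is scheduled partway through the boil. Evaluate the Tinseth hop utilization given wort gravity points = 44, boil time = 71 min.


U = 1.65·0.000125^(GP/1000) · (1 − e^(−0.04·t))/4.15
bigness = 1.65·0.000125^(44/1000) = 1.1111
boil_factor = (1 − e^(−0.04·71))/4.15 = 0.2269
U = 1.1111 · 0.2269

0.2521


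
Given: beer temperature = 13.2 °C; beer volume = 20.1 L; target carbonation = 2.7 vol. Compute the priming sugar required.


residual = 14.695·(0.01821 + 0.09011·e^(−0.04·T));  sugar = (target − residual)·4.0·V
residual = 14.695·(0.01821 + 0.09011·e^(−0.04·13.2)) = 1.0486
sugar = (2.7 − 1.0486)·4.0·20.1

132.7752 g


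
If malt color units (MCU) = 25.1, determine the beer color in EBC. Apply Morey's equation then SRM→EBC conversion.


SRM = 1.4922·MCU^0.6859;  EBC = SRM·1.97
SRM = 1.4922·25.1^0.6859 = 13.6102
EBC = 13.6102·1.97

26.8120 EBC


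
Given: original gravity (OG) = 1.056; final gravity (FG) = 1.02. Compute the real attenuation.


AA = (OG−FG)/(OG−1)·100;  RA = AA·0.8192
AA = (1.056 − 1.02)/(1.056 − 1)·100 = 64.2857
RA = 64.2857·0.8192

52.6629 %


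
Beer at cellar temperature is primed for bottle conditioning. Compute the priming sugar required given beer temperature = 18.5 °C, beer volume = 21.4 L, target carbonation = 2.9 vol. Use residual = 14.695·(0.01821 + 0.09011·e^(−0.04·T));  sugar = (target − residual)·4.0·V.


residual = 14.695·(0.01821 + 0.09011·e^(−0.04·18.5)) = 0.8994
sugar = (2.9 − 0.8994)·4.0·21.4

171.2536 g


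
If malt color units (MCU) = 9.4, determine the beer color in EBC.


SRM = 1.4922·MCU^0.6859;  EBC = SRM·1.97
SRM = 1.4922·9.4^0.6859 = 6.9390
EBC = 6.9390·1.97

13.6698 EBC


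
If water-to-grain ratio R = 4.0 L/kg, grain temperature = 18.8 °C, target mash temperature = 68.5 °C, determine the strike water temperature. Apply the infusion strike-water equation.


T_strike = (0.41/R)·(T_mash − T_grain) + T_mash
T_strike = (0.41/4.0)·(68.5 − 18.8) + 68.5

73.5943 °C


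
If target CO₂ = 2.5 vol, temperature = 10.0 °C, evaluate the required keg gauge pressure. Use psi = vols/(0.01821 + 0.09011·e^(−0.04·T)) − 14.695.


psi = 2.5/(0.01821 + 0.09011·e^(−0.04·10.0)) − 14.695

17.1065 psi


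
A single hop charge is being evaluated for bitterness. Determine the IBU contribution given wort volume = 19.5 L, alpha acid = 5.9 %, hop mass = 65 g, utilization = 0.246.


IBU = (α/100)·mass·U·1000 / V
IBU = (5.9/100)·65·0.246·1000 / 19.5

48.3800 IBU


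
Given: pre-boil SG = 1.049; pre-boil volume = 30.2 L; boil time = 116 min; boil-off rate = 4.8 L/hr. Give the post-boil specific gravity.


V_post = V_pre − rate·(t/60);  SG_post = 1 + (SG_pre−1)·V_pre/V_post
V_post = 30.2 − 4.8·(116/60) = 20.9200
SG_post = 1 + (1.049 − 1)·30.2/20.9200

1.0707


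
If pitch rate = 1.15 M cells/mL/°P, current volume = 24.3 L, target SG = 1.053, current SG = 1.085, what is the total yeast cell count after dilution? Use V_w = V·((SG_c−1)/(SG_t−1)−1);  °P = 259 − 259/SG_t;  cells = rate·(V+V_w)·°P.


V_w = 24.3·((1.085−1)/(1.053−1)−1) = 14.6717
V_final = 24.3 + 14.6717 = 38.9717
°P = 259 − 259/1.053 = 13.0361
cells = 1.15·38.9717·13.0361

584.2442 billion cells


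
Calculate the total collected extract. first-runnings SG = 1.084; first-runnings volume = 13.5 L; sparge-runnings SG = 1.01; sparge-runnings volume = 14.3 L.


total = Σ (SG_i − 1)·1000·V_i
first = (1.084 − 1)·1000·13.5 = 1134.0000
sparge = (1.01 − 1)·1000·14.3 = 143.0000
total = 1134.0000 + 143.0000

1277.0000 gravity·L


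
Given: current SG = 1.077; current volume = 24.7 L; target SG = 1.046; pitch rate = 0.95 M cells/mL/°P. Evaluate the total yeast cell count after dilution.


V_w = V·((SG_c−1)/(SG_t−1)−1);  °P = 259 − 259/SG_t;  cells = rate·(V+V_w)·°P
V_w = 24.7·((1.077−1)/(1.046−1)−1) = 16.6457
V_final = 24.7 + 16.6457 = 41.3457
°P = 259 − 259/1.046 = 11.3901
cells = 0.95·41.3457·11.3901

447.3829 billion cells


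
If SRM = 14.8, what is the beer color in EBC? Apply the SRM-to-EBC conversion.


EBC = SRM · 1.97
EBC = 14.8 · 1.97

29.1560 EBC


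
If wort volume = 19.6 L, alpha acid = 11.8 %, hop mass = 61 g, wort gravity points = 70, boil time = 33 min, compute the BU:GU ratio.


U = 1.65·0.000125^(GP/1000)·(1−e^(−0.04t))/4.15;  IBU = (α/100)·m·U·1000/V;  BU:GU = IBU/GP
U = 1.65·0.000125^(70/1000)·(1−e^(−0.04·33))/4.15 = 0.1553
IBU = (11.8/100)·61·0.1553·1000/19.6 = 57.0426
BU:GU = 57.0426/70

0.8149


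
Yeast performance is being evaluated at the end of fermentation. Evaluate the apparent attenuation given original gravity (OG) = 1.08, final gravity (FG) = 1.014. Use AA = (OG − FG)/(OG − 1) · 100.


AA = (1.08 − 1.014)/(1.08 − 1) · 100

82.5000 %


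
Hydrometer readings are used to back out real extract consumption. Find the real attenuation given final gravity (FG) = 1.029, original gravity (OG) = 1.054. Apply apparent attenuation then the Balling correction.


AA = (OG−FG)/(OG−1)·100;  RA = AA·0.8192
AA = (1.054 − 1.029)/(1.054 − 1)·100 = 46.2963
RA = 46.2963·0.8192

37.9259 %


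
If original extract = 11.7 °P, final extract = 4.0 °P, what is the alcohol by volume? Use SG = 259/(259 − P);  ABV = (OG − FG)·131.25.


OG = 259/(259 − 11.7) = 1.0473
FG = 259/(259 − 4.0) = 1.0157
ABV = (1.0473 − 1.0157)·131.25

4.1507 % ABV


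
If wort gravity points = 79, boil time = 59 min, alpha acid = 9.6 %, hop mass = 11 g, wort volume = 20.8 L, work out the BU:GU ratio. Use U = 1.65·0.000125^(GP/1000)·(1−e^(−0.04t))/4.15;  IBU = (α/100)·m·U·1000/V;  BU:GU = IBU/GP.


U = 1.65·0.000125^(79/1000)·(1−e^(−0.04·59))/4.15 = 0.1770
IBU = (9.6/100)·11·0.1770·1000/20.8 = 8.9871
BU:GU = 8.9871/79

0.1138


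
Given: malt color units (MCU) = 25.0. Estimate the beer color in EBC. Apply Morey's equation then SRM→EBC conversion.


SRM = 1.4922·MCU^0.6859;  EBC = SRM·1.97
SRM = 1.4922·25.0^0.6859 = 13.5729
EBC = 13.5729·1.97

26.7387 EBC


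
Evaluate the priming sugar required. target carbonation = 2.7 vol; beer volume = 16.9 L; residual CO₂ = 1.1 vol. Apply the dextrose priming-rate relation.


sugar = (target − residual)·4.0·V
sugar = (2.7 − 1.1)·4.0·16.9

108.1600 g


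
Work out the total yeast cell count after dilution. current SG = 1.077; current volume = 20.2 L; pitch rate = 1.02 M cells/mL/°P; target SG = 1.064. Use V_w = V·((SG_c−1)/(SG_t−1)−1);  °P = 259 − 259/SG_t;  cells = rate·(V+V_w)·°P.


V_w = 20.2·((1.077−1)/(1.064−1)−1) = 4.1031
V_final = 20.2 + 4.1031 = 24.3031
°P = 259 − 259/1.064 = 15.5789
cells = 1.02·24.3031·15.5789

386.1894 billion cells


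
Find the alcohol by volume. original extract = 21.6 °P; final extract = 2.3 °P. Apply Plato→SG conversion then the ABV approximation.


SG = 259/(259 − P);  ABV = (OG − FG)·131.25
OG = 259/(259 − 21.6) = 1.0910
FG = 259/(259 − 2.3) = 1.0090
ABV = (1.0910 − 1.0090)·131.25

10.7659 % ABV


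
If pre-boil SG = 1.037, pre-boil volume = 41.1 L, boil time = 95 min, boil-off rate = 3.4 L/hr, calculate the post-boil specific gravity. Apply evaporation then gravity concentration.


V_post = V_pre − rate·(t/60);  SG_post = 1 + (SG_pre−1)·V_pre/V_post
V_post = 41.1 − 3.4·(95/60) = 35.7167
SG_post = 1 + (1.037 − 1)·41.1/35.7167

1.0426


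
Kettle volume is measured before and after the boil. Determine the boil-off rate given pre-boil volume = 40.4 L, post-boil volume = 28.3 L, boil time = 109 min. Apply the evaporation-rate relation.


rate = (V_pre − V_post) / (t_min/60)
rate = (40.4 − 28.3) / (109/60)

6.6606 L/hr


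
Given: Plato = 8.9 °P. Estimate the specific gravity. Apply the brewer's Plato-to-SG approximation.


SG = 259/(259 − P)
SG = 259/(259 − 8.9)

1.0356


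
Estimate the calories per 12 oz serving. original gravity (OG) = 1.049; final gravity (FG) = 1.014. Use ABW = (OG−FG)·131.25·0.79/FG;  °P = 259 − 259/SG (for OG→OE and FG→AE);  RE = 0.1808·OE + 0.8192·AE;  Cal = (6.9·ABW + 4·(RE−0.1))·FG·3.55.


ABW = (1.049 − 1.014)·131.25·0.79/1.014 = 3.5790
OE = 259 − 259/1.049 = 12.0982 °P
AE = 259 − 259/1.014 = 3.5759 °P
RE = 0.1808·12.0982 + 0.8192·3.5759 = 5.1168 °P
Cal = (6.9·3.5790 + 4·(5.1168−0.1))·1.014·3.55

161.1292 kcal


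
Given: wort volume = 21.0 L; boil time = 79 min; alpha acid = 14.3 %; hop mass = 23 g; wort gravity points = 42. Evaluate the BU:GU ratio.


U = 1.65·0.000125^(GP/1000)·(1−e^(−0.04t))/4.15;  IBU = (α/100)·m·U·1000/V;  BU:GU = IBU/GP
U = 1.65·0.000125^(42/1000)·(1−e^(−0.04·79))/4.15 = 0.2610
IBU = (14.3/100)·23·0.2610·1000/21.0 = 40.8812
BU:GU = 40.8812/42

0.9734


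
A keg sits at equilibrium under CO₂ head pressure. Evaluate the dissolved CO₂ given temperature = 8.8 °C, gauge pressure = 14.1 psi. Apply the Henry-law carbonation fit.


vols = (P + 14.695)·(0.01821 + 0.09011·e^(−0.04·T))
vols = (14.1 + 14.695)·(0.01821 + 0.09011·e^(−0.04·8.8))

2.3492 volumes


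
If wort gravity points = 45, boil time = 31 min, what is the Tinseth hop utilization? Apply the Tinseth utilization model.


U = 1.65·0.000125^(GP/1000) · (1 − e^(−0.04·t))/4.15
bigness = 1.65·0.000125^(45/1000) = 1.1011
boil_factor = (1 − e^(−0.04·31))/4.15 = 0.1712
U = 1.1011 · 0.1712

0.1886


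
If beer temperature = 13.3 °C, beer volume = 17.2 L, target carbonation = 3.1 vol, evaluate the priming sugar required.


residual = 14.695·(0.01821 + 0.09011·e^(−0.04·T));  sugar = (target − residual)·4.0·V
residual = 14.695·(0.01821 + 0.09011·e^(−0.04·13.3)) = 1.0454
sugar = (3.1 − 1.0454)·4.0·17.2

141.3531 g


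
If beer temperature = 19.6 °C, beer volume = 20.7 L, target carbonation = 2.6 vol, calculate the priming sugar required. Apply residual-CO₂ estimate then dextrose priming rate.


residual = 14.695·(0.01821 + 0.09011·e^(−0.04·T));  sugar = (target − residual)·4.0·V
residual = 14.695·(0.01821 + 0.09011·e^(−0.04·19.6)) = 0.8722
sugar = (2.6 − 0.8722)·4.0·20.7

143.0636 g


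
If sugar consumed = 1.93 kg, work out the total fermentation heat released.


Q = m_sugar · 590 kJ/kg
Q = 1.93 · 590

1138.7000 kJ


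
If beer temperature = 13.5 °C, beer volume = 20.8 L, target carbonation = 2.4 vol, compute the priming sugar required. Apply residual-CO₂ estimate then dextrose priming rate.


residual = 14.695·(0.01821 + 0.09011·e^(−0.04·T));  sugar = (target − residual)·4.0·V
residual = 14.695·(0.01821 + 0.09011·e^(−0.04·13.5)) = 1.0393
sugar = (2.4 − 1.0393)·4.0·20.8

113.2143 g


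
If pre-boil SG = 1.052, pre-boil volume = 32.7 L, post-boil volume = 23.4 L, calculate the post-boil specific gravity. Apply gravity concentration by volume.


SG_post = 1 + (SG_pre − 1)·V_pre/V_post
pts_pre = (1.052 − 1)·1000 = 52.0000
pts_post = 52.0000·32.7/23.4 = 72.6667
SG_post = 1 + 72.6667/1000

1.0727


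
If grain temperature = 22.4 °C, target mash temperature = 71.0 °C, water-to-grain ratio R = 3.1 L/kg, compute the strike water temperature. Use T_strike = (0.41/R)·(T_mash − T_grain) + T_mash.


T_strike = (0.41/3.1)·(71.0 − 22.4) + 71.0

77.4277 °C


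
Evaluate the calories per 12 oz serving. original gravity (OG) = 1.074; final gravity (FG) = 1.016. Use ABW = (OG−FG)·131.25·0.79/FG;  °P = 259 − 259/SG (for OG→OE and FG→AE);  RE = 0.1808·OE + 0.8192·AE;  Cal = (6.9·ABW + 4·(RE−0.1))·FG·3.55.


ABW = (1.074 − 1.016)·131.25·0.79/1.016 = 5.9192
OE = 259 − 259/1.074 = 17.8454 °P
AE = 259 − 259/1.016 = 4.0787 °P
RE = 0.1808·17.8454 + 0.8192·4.0787 = 6.5678 °P
Cal = (6.9·5.9192 + 4·(6.5678−0.1))·1.016·3.55

240.6215 kcal


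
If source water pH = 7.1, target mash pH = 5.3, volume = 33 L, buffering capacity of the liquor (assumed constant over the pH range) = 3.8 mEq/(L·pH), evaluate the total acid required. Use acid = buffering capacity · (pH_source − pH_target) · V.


acid = 3.8 · (7.1 − 5.3) · 33

225.7200 mEq


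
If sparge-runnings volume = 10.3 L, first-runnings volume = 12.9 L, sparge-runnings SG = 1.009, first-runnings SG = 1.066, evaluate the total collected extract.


total = Σ (SG_i − 1)·1000·V_i
first = (1.066 − 1)·1000·12.9 = 851.4000
sparge = (1.009 − 1)·1000·10.3 = 92.7000
total = 851.4000 + 92.7000

944.1000 gravity·L


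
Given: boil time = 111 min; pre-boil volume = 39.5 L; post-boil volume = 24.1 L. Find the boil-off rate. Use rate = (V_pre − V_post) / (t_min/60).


rate = (39.5 − 24.1) / (111/60)

8.3243 L/hr


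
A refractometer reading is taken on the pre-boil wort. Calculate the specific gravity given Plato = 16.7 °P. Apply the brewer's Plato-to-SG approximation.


SG = 259/(259 − P)
SG = 259/(259 − 16.7)

1.0689


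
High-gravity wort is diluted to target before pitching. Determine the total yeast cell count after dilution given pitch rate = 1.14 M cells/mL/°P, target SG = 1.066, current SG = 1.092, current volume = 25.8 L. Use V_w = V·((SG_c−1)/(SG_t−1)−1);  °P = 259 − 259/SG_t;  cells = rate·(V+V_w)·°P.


V_w = 25.8·((1.092−1)/(1.066−1)−1) = 10.1636
V_final = 25.8 + 10.1636 = 35.9636
°P = 259 − 259/1.066 = 16.0356
cells = 1.14·35.9636·16.0356

657.4382 billion cells


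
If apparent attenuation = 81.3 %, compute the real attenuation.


RA = AA · 0.8192
RA = 81.3 · 0.8192

66.6010 %


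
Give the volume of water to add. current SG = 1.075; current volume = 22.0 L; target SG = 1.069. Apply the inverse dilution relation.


V_water = V·((SG_curr − 1)/(SG_target − 1) − 1)
V_water = 22.0·((1.075 − 1)/(1.069 − 1) − 1)

1.9130 L


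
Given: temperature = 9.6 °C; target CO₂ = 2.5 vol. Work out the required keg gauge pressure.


psi = vols/(0.01821 + 0.09011·e^(−0.04·T)) − 14.695
psi = 2.5/(0.01821 + 0.09011·e^(−0.04·9.6)) − 14.695

16.7173 psi


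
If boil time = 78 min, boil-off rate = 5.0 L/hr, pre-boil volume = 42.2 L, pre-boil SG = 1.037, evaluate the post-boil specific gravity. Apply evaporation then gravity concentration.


V_post = V_pre − rate·(t/60);  SG_post = 1 + (SG_pre−1)·V_pre/V_post
V_post = 42.2 − 5.0·(78/60) = 35.7000
SG_post = 1 + (1.037 − 1)·42.2/35.7000

1.0437


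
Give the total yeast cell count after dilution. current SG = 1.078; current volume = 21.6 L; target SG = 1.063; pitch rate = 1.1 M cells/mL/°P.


V_w = V·((SG_c−1)/(SG_t−1)−1);  °P = 259 − 259/SG_t;  cells = rate·(V+V_w)·°P
V_w = 21.6·((1.078−1)/(1.063−1)−1) = 5.1429
V_final = 21.6 + 5.1429 = 26.7429
°P = 259 − 259/1.063 = 15.3500
cells = 1.1·26.7429·15.3500

451.5518 billion cells


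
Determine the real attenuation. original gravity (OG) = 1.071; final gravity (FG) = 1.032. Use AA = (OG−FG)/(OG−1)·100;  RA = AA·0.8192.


AA = (1.071 − 1.032)/(1.071 − 1)·100 = 54.9296
RA = 54.9296·0.8192

44.9983 %


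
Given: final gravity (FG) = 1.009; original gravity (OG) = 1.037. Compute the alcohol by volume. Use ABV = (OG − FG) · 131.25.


ABV = (1.037 − 1.009) · 131.25

3.6750 % ABV


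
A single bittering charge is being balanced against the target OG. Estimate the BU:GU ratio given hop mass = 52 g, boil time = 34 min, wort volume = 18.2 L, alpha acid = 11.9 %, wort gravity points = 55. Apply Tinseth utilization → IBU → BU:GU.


U = 1.65·0.000125^(GP/1000)·(1−e^(−0.04t))/4.15;  IBU = (α/100)·m·U·1000/V;  BU:GU = IBU/GP
U = 1.65·0.000125^(55/1000)·(1−e^(−0.04·34))/4.15 = 0.1803
IBU = (11.9/100)·52·0.1803·1000/18.2 = 61.2960
BU:GU = 61.2960/55

1.1145


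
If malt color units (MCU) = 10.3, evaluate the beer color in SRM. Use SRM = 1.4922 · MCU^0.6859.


SRM = 1.4922 · 10.3^0.6859

7.3881 SRM


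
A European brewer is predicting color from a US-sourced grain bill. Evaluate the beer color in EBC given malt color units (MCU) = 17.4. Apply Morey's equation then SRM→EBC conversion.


SRM = 1.4922·MCU^0.6859;  EBC = SRM·1.97
SRM = 1.4922·17.4^0.6859 = 10.5857
EBC = 10.5857·1.97

20.8538 EBC


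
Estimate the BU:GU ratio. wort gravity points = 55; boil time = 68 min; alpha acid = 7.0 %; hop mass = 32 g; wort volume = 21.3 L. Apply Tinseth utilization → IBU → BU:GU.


U = 1.65·0.000125^(GP/1000)·(1−e^(−0.04t))/4.15;  IBU = (α/100)·m·U·1000/V;  BU:GU = IBU/GP
U = 1.65·0.000125^(55/1000)·(1−e^(−0.04·68))/4.15 = 0.2266
IBU = (7.0/100)·32·0.2266·1000/21.3 = 23.8254
BU:GU = 23.8254/55

0.4332


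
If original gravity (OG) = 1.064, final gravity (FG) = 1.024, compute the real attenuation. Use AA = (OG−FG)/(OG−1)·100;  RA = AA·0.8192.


AA = (1.064 − 1.024)/(1.064 − 1)·100 = 62.5000
RA = 62.5000·0.8192

51.2000 %


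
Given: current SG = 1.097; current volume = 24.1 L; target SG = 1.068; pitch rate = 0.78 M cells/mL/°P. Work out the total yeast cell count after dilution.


V_w = V·((SG_c−1)/(SG_t−1)−1);  °P = 259 − 259/SG_t;  cells = rate·(V+V_w)·°P
V_w = 24.1·((1.097−1)/(1.068−1)−1) = 10.2779
V_final = 24.1 + 10.2779 = 34.3779
°P = 259 − 259/1.068 = 16.4906
cells = 0.78·34.3779·16.4906

442.1930 billion cells


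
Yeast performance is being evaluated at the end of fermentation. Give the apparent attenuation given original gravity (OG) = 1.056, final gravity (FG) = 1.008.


AA = (OG − FG)/(OG − 1) · 100
AA = (1.056 − 1.008)/(1.056 − 1) · 100

85.7143 %


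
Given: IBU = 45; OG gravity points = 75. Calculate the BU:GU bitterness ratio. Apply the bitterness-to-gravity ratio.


BU:GU = IBU / OG_points
BU:GU = 45 / 75

0.6000


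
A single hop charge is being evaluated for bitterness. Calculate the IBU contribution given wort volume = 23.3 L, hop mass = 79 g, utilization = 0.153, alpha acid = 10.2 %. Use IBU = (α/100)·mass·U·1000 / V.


IBU = (10.2/100)·79·0.153·1000 / 23.3

52.9130 IBU


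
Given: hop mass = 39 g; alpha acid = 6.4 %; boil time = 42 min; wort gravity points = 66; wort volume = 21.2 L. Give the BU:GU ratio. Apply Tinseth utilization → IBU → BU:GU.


U = 1.65·0.000125^(GP/1000)·(1−e^(−0.04t))/4.15;  IBU = (α/100)·m·U·1000/V;  BU:GU = IBU/GP
U = 1.65·0.000125^(66/1000)·(1−e^(−0.04·42))/4.15 = 0.1788
IBU = (6.4/100)·39·0.1788·1000/21.2 = 21.0458
BU:GU = 21.0458/66

0.3189


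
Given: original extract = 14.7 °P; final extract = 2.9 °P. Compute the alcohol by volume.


SG = 259/(259 − P);  ABV = (OG − FG)·131.25
OG = 259/(259 − 14.7) = 1.0602
FG = 259/(259 − 2.9) = 1.0113
ABV = (1.0602 − 1.0113)·131.25

6.4113 % ABV


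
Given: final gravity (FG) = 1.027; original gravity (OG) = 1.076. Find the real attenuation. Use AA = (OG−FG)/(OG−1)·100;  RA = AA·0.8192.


AA = (1.076 − 1.027)/(1.076 − 1)·100 = 64.4737
RA = 64.4737·0.8192

52.8168 %


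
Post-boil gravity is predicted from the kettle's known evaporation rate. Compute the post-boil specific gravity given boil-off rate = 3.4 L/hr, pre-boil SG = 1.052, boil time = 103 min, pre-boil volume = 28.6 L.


V_post = V_pre − rate·(t/60);  SG_post = 1 + (SG_pre−1)·V_pre/V_post
V_post = 28.6 − 3.4·(103/60) = 22.7633
SG_post = 1 + (1.052 − 1)·28.6/22.7633

1.0653


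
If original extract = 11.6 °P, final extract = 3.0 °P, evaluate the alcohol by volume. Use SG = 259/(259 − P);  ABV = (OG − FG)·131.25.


OG = 259/(259 − 11.6) = 1.0469
FG = 259/(259 − 3.0) = 1.0117
ABV = (1.0469 − 1.0117)·131.25

4.6159 % ABV


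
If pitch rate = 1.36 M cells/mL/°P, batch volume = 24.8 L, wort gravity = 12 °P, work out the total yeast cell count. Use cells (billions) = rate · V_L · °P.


cells = 1.36 · 24.8 · 12

404.7360 billion cells


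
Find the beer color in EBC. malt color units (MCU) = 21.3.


SRM = 1.4922·MCU^0.6859;  EBC = SRM·1.97
SRM = 1.4922·21.3^0.6859 = 12.1608
EBC = 12.1608·1.97

23.9568 EBC


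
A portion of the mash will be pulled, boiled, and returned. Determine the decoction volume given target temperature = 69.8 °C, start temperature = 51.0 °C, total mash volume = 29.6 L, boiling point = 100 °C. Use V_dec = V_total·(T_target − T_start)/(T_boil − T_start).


V_dec = 29.6·(69.8 − 51.0)/(100 − 51.0)

11.3567 L


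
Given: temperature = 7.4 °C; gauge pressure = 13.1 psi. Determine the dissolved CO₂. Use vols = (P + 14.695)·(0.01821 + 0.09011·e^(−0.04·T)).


vols = (13.1 + 14.695)·(0.01821 + 0.09011·e^(−0.04·7.4))

2.3690 volumes


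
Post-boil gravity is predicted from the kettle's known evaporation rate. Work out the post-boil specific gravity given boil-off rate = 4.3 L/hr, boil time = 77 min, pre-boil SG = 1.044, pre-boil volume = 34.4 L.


V_post = V_pre − rate·(t/60);  SG_post = 1 + (SG_pre−1)·V_pre/V_post
V_post = 34.4 − 4.3·(77/60) = 28.8817
SG_post = 1 + (1.044 − 1)·34.4/28.8817

1.0524


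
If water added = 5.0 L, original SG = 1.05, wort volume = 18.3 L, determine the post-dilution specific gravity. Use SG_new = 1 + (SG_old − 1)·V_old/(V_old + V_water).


pts = (1.05 − 1)·1000·18.3/(18.3 + 5.0) = 39.2704
SG_new = 1 + 39.2704/1000

1.0393


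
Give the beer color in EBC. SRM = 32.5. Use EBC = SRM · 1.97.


EBC = 32.5 · 1.97

64.0250 EBC


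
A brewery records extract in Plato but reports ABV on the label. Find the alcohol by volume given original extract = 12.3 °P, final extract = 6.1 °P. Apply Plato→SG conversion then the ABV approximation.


SG = 259/(259 − P);  ABV = (OG − FG)·131.25
OG = 259/(259 − 12.3) = 1.0499
FG = 259/(259 − 6.1) = 1.0241
ABV = (1.0499 − 1.0241)·131.25

3.3781 % ABV


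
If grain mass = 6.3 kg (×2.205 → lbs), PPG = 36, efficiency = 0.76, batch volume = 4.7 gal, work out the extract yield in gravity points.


points = lbs × PPG × eff / vol
lbs = 6.3 × 2.205 = 13.8915
points = 13.8915 × 36 × 0.76 / 4.7

80.8663 points


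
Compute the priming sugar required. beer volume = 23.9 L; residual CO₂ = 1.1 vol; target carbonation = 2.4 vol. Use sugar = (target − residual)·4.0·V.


sugar = (2.4 − 1.1)·4.0·23.9

124.2800 g


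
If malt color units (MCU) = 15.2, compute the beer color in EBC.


SRM = 1.4922·MCU^0.6859;  EBC = SRM·1.97
SRM = 1.4922·15.2^0.6859 = 9.6484
EBC = 9.6484·1.97

19.0073 EBC


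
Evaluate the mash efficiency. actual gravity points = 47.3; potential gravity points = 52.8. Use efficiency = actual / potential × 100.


efficiency = 47.3 / 52.8 × 100

89.5833 %


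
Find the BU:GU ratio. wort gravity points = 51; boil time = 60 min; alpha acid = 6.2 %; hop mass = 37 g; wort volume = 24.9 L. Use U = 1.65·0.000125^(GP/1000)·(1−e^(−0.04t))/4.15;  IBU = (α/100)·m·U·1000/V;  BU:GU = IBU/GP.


U = 1.65·0.000125^(51/1000)·(1−e^(−0.04·60))/4.15 = 0.2286
IBU = (6.2/100)·37·0.2286·1000/24.9 = 21.0606
BU:GU = 21.0606/51

0.4130


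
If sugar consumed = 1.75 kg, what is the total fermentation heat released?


Q = m_sugar · 590 kJ/kg
Q = 1.75 · 590

1032.5000 kJ


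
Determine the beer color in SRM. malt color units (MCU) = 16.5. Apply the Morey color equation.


SRM = 1.4922 · MCU^0.6859
SRM = 1.4922 · 16.5^0.6859

10.2070 SRM


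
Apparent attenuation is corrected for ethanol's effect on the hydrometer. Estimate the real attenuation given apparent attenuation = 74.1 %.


RA = AA · 0.8192
RA = 74.1 · 0.8192

60.7027 %


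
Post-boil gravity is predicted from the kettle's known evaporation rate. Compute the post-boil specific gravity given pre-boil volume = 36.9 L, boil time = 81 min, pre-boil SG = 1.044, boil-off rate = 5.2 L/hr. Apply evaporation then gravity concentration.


V_post = V_pre − rate·(t/60);  SG_post = 1 + (SG_pre−1)·V_pre/V_post
V_post = 36.9 − 5.2·(81/60) = 29.8800
SG_post = 1 + (1.044 − 1)·36.9/29.8800

1.0543


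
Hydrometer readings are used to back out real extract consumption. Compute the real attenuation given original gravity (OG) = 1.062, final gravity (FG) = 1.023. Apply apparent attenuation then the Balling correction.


AA = (OG−FG)/(OG−1)·100;  RA = AA·0.8192
AA = (1.062 − 1.023)/(1.062 − 1)·100 = 62.9032
RA = 62.9032·0.8192

51.5303 %


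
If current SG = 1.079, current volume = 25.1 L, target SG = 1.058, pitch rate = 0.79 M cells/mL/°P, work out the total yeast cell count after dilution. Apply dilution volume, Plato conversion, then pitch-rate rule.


V_w = V·((SG_c−1)/(SG_t−1)−1);  °P = 259 − 259/SG_t;  cells = rate·(V+V_w)·°P
V_w = 25.1·((1.079−1)/(1.058−1)−1) = 9.0879
V_final = 25.1 + 9.0879 = 34.1879
°P = 259 − 259/1.058 = 14.1985
cells = 0.79·34.1879·14.1985

383.4794 billion cells


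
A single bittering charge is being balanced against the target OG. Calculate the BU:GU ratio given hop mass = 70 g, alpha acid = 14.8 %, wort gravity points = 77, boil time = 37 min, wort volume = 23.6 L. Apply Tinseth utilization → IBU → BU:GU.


U = 1.65·0.000125^(GP/1000)·(1−e^(−0.04t))/4.15;  IBU = (α/100)·m·U·1000/V;  BU:GU = IBU/GP
U = 1.65·0.000125^(77/1000)·(1−e^(−0.04·37))/4.15 = 0.1537
IBU = (14.8/100)·70·0.1537·1000/23.6 = 67.4787
BU:GU = 67.4787/77

0.8763


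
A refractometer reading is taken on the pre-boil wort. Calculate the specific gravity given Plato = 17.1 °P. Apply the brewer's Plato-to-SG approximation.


SG = 259/(259 − P)
SG = 259/(259 − 17.1)

1.0707


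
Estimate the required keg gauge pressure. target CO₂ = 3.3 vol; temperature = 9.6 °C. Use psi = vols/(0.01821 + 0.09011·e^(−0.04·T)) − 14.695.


psi = 3.3/(0.01821 + 0.09011·e^(−0.04·9.6)) − 14.695

26.7692 psi


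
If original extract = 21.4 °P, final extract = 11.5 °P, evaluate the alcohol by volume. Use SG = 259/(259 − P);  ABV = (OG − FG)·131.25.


OG = 259/(259 − 21.4) = 1.0901
FG = 259/(259 − 11.5) = 1.0465
ABV = (1.0901 − 1.0465)·131.25

5.7229 % ABV


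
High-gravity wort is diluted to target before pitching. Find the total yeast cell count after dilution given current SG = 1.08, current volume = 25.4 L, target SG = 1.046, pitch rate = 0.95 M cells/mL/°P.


V_w = V·((SG_c−1)/(SG_t−1)−1);  °P = 259 − 259/SG_t;  cells = rate·(V+V_w)·°P
V_w = 25.4·((1.08−1)/(1.046−1)−1) = 18.7739
V_final = 25.4 + 18.7739 = 44.1739
°P = 259 − 259/1.046 = 11.3901
cells = 0.95·44.1739·11.3901

477.9862 billion cells


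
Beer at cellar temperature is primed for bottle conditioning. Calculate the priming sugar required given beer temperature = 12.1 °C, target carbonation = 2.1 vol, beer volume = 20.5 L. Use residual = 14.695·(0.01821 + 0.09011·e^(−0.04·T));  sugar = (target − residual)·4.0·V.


residual = 14.695·(0.01821 + 0.09011·e^(−0.04·12.1)) = 1.0837
sugar = (2.1 − 1.0837)·4.0·20.5

83.3368 g


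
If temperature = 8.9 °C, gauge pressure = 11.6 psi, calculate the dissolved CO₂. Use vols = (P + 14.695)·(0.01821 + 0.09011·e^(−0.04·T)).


vols = (11.6 + 14.695)·(0.01821 + 0.09011·e^(−0.04·8.9))

2.1386 volumes


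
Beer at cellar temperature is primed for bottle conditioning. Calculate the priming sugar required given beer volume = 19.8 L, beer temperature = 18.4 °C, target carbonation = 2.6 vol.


residual = 14.695·(0.01821 + 0.09011·e^(−0.04·T));  sugar = (target − residual)·4.0·V
residual = 14.695·(0.01821 + 0.09011·e^(−0.04·18.4)) = 0.9019
sugar = (2.6 − 0.9019)·4.0·19.8

134.4890 g


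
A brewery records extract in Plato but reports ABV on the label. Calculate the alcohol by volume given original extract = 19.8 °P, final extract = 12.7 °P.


SG = 259/(259 − P);  ABV = (OG − FG)·131.25
OG = 259/(259 − 19.8) = 1.0828
FG = 259/(259 − 12.7) = 1.0516
ABV = (1.0828 − 1.0516)·131.25

4.0967 % ABV


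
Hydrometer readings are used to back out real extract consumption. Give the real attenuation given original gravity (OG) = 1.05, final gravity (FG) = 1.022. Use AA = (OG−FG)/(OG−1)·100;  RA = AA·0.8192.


AA = (1.05 − 1.022)/(1.05 − 1)·100 = 56.0000
RA = 56.0000·0.8192

45.8752 %


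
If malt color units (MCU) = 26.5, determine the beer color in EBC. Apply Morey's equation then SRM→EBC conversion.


SRM = 1.4922·MCU^0.6859;  EBC = SRM·1.97
SRM = 1.4922·26.5^0.6859 = 14.1264
EBC = 14.1264·1.97

27.8290 EBC


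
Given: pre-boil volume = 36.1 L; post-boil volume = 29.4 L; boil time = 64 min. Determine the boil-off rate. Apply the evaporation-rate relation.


rate = (V_pre − V_post) / (t_min/60)
rate = (36.1 − 29.4) / (64/60)

6.2813 L/hr


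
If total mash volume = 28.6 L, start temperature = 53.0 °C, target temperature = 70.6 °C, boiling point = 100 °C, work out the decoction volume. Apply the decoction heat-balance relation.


V_dec = V_total·(T_target − T_start)/(T_boil − T_start)
V_dec = 28.6·(70.6 − 53.0)/(100 − 53.0)

10.7098 L


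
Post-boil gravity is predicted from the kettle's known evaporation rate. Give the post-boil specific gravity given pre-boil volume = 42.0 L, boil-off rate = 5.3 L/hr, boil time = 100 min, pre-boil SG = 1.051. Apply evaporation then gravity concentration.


V_post = V_pre − rate·(t/60);  SG_post = 1 + (SG_pre−1)·V_pre/V_post
V_post = 42.0 − 5.3·(100/60) = 33.1667
SG_post = 1 + (1.051 − 1)·42.0/33.1667

1.0646


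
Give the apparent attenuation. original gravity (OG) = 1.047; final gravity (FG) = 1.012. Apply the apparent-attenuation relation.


AA = (OG − FG)/(OG − 1) · 100
AA = (1.047 − 1.012)/(1.047 − 1) · 100

74.4681 %


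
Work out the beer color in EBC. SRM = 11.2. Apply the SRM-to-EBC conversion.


EBC = SRM · 1.97
EBC = 11.2 · 1.97

22.0640 EBC


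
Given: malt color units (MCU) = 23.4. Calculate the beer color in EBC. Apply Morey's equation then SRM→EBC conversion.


SRM = 1.4922·MCU^0.6859;  EBC = SRM·1.97
SRM = 1.4922·23.4^0.6859 = 12.9710
EBC = 12.9710·1.97

25.5528 EBC


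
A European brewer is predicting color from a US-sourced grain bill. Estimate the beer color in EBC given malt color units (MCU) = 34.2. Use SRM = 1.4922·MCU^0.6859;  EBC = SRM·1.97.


SRM = 1.4922·34.2^0.6859 = 16.8273
EBC = 16.8273·1.97

33.1499 EBC


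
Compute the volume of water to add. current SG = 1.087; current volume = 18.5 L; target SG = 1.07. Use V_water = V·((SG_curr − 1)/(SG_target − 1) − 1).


V_water = 18.5·((1.087 − 1)/(1.07 − 1) − 1)

4.4929 L


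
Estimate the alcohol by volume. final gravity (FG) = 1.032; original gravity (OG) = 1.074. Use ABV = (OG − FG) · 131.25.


ABV = (1.074 − 1.032) · 131.25

5.5125 % ABV


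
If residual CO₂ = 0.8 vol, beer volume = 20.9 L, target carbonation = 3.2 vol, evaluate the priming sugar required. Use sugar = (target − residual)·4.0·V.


sugar = (3.2 − 0.8)·4.0·20.9

200.6400 g


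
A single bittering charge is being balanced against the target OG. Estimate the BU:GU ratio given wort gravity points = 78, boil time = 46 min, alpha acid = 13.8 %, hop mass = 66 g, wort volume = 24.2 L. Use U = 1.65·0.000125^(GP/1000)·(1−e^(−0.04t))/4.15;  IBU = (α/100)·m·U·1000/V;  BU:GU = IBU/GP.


U = 1.65·0.000125^(78/1000)·(1−e^(−0.04·46))/4.15 = 0.1659
IBU = (13.8/100)·66·0.1659·1000/24.2 = 62.4443
BU:GU = 62.4443/78

0.8006


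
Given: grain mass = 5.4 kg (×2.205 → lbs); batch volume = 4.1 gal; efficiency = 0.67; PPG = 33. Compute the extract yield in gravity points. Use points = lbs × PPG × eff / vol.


lbs = 5.4 × 2.205 = 11.9070
points = 11.9070 × 33 × 0.67 / 4.1

64.2107 points


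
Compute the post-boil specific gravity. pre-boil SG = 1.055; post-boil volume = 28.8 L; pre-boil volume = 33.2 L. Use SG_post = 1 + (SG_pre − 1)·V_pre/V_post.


pts_pre = (1.055 − 1)·1000 = 55.0000
pts_post = 55.0000·33.2/28.8 = 63.4028
SG_post = 1 + 63.4028/1000

1.0634


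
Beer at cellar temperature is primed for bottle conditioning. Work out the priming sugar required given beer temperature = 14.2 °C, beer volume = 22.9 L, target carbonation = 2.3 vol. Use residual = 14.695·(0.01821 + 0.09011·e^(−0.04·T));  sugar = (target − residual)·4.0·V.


residual = 14.695·(0.01821 + 0.09011·e^(−0.04·14.2)) = 1.0179
sugar = (2.3 − 1.0179)·4.0·22.9

117.4362 g


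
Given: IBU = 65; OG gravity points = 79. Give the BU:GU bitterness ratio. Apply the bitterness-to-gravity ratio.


BU:GU = IBU / OG_points
BU:GU = 65 / 79

0.8228


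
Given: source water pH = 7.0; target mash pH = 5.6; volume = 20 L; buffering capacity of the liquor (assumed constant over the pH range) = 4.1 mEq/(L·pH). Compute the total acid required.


acid = buffering capacity · (pH_source − pH_target) · V
acid = 4.1 · (7.0 − 5.6) · 20

114.8000 mEq


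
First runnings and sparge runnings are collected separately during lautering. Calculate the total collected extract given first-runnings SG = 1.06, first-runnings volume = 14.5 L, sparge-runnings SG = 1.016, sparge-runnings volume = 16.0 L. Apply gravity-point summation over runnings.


total = Σ (SG_i − 1)·1000·V_i
first = (1.06 − 1)·1000·14.5 = 870.0000
sparge = (1.016 − 1)·1000·16.0 = 256.0000
total = 870.0000 + 256.0000

1126.0000 gravity·L


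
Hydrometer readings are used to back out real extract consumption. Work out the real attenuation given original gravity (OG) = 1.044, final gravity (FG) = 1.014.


AA = (OG−FG)/(OG−1)·100;  RA = AA·0.8192
AA = (1.044 − 1.014)/(1.044 − 1)·100 = 68.1818
RA = 68.1818·0.8192

55.8545 %


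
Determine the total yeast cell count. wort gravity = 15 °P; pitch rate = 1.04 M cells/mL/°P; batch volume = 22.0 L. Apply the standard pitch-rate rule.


cells (billions) = rate · V_L · °P
cells = 1.04 · 22.0 · 15

343.2000 billion cells


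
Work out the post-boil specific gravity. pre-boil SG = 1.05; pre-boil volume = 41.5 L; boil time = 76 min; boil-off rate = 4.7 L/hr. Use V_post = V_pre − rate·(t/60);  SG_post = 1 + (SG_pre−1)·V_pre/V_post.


V_post = 41.5 − 4.7·(76/60) = 35.5467
SG_post = 1 + (1.05 − 1)·41.5/35.5467

1.0584


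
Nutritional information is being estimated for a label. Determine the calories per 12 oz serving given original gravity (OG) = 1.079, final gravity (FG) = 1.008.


ABW = (OG−FG)·131.25·0.79/FG;  °P = 259 − 259/SG (for OG→OE and FG→AE);  RE = 0.1808·OE + 0.8192·AE;  Cal = (6.9·ABW + 4·(RE−0.1))·FG·3.55
ABW = (1.079 − 1.008)·131.25·0.79/1.008 = 7.3034
OE = 259 − 259/1.079 = 18.9629 °P
AE = 259 − 259/1.008 = 2.0556 °P
RE = 0.1808·18.9629 + 0.8192·2.0556 = 5.1124 °P
Cal = (6.9·7.3034 + 4·(5.1124−0.1))·1.008·3.55

252.0732 kcal


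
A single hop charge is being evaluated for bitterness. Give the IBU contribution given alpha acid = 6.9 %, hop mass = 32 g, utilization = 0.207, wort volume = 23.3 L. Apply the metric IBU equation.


IBU = (α/100)·mass·U·1000 / V
IBU = (6.9/100)·32·0.207·1000 / 23.3

19.6161 IBU


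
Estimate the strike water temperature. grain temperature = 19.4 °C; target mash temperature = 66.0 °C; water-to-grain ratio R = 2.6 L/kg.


T_strike = (0.41/R)·(T_mash − T_grain) + T_mash
T_strike = (0.41/2.6)·(66.0 − 19.4) + 66.0

73.3485 °C
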